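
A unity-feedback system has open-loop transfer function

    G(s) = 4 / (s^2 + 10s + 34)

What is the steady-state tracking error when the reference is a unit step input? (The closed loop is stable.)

e_ss = 0.8947

G(s) has no poles at the origin.
This is a Type 0 system. Kp = lim_{s→0} G(s) = 4/34 = 2/17.
e_ss = 1/(1 + Kp) = 1/(1 + 2/17) = 17/19 ≈ 0.8947.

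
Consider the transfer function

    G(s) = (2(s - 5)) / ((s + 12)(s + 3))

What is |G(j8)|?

|G(j8)| ≈ 0.1531

Substitute s = j8: numerator = -10 + j16, denominator = -28 + j120.
|G(j8)| = |-10 + j16| / |-28 + j120| = 18.868 / 123.22 ≈ 0.1531.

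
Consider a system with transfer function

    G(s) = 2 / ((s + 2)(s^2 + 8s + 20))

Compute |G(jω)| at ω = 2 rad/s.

|G(j2)| = 0.03125

Substitute s = j2: numerator = 2, denominator = j64.
|G(j2)| = |2| / |j64| = 2 / 64 = 0.03125.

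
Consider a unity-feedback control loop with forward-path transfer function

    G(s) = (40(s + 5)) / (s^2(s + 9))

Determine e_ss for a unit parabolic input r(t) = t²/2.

e_ss = 0.04500

G(s) has 2 poles at the origin.
This is a Type 2 system. Ka = lim_{s→0} s^2·G(s) = 200/9.
e_ss = 1/Ka = 1/(200/9) = 9/200 ≈ 0.04500.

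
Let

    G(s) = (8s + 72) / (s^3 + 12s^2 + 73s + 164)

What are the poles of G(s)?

The poles are the roots of the denominator s^3 + 12s^2 + 73s + 164 = 0.
Trying s = -4: the polynomial evaluates to 0, so (s + 4) is a factor.
Dividing out leaves s^2 + 8s + 41 = 0.
The quadratic formula then gives s = -4 ± 5j.

s = -4 + 5j, -4 - 5j, -4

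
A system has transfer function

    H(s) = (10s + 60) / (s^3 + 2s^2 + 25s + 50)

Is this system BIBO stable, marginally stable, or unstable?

marginally stable

The denominator s^3 + 2s^2 + 25s + 50 factors as (s^2 + 25)(s + 2), giving poles at s = ±5j, -2.
Since the simple pole(s) at s = 5j, -5j lie on the jω-axis with none in the right half-plane, the system is marginally stable.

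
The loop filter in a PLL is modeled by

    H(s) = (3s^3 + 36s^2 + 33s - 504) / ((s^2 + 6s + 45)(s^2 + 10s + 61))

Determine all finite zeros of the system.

Set the numerator to zero: 3s^3 + 36s^2 + 33s - 504 = 0, i.e. 3·(s^3 + 12s^2 + 11s - 168) = 0.
Factoring: (s - 3)(s + 8)(s + 7) = 0.

s = 3, -8, -7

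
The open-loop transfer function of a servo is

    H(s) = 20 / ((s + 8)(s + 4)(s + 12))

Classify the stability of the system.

The poles can be read from the denominator factors: s = -8, -4, -12.
Since all poles lie strictly in the left half-plane, the system is stable.

stable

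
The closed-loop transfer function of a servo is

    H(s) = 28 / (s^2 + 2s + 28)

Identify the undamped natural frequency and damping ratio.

Compare the denominator to the standard form s^2 + 2ζωₙs + ωₙ².
ωₙ² = 28, so ωₙ = √28 ≈ 5.292 rad/s.
2ζωₙ = 2, so ζ = 2/(2·√28) ≈ 0.1890.

ωₙ ≈ 5.292 rad/s, ζ ≈ 0.1890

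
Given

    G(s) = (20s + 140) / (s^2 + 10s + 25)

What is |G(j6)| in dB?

|G(j6)|_dB ≈ 9.61 dB

Substitute s = j6: numerator = 140 + j120, denominator = -11 + j60.
|G(j6)| = |140 + j120| / |-11 + j60| = 184.39 / 61 ≈ 3.023.
In decibels: 20·log₁₀(3.023) ≈ 9.61 dB.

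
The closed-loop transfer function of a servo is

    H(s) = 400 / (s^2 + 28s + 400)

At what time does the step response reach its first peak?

Comparing s^2 + 28s + 400 to s^2 + 2ζωₙs + ωₙ²: ωₙ = 20 rad/s and ζ = 28/(2·20) = 0.7.
ζωₙ = 28/2 = 14, so ω_d = ωₙ√(1−ζ²) = √(ωₙ² − (ζωₙ)²) = √(400 − 14²) = √204 ≈ 14.28 rad/s.
t_p = π/ω_d = π/14.28 ≈ 0.2200 s.

t_p ≈ 0.2200 s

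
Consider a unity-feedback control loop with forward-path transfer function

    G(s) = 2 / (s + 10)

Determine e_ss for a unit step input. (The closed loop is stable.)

e_ss = 0.8333

G(s) has no poles at the origin.
This is a Type 0 system. Kp = lim_{s→0} G(s) = 2/10 = 1/5.
e_ss = 1/(1 + Kp) = 1/(1 + 1/5) = 5/6 ≈ 0.8333.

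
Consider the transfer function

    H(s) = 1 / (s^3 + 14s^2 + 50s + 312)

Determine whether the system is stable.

The denominator s^3 + 14s^2 + 50s + 312 factors as (s + 12)(s^2 + 2s + 26), giving poles at s = -12, -1 + 5j, -1 - 5j.
Since all poles lie strictly in the left half-plane, the system is stable.

stable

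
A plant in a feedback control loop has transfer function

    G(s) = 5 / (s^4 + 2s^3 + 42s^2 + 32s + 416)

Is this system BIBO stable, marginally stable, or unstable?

marginally stable

The denominator s^4 + 2s^3 + 42s^2 + 32s + 416 factors as (s^2 + 16)(s^2 + 2s + 26), giving poles at s = ±4j, -1 ± 5j.
Since the simple pole(s) at s = 4j, -4j lie on the jω-axis with none in the right half-plane, the system is marginally stable.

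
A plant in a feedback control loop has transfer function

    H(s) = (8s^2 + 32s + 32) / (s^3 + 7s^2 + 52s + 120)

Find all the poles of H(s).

s = -2 + 6j, -2 - 6j, -3

The poles are the roots of the denominator s^3 + 7s^2 + 52s + 120 = 0.
Trying s = -3: the polynomial evaluates to 0, so (s + 3) is a factor.
Dividing out leaves s^2 + 4s + 40 = 0.
The quadratic formula then gives s = -2 ± 6j.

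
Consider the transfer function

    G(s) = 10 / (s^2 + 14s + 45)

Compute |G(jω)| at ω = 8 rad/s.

Substitute s = j8: numerator = 10, denominator = -19 + j112.
|G(j8)| = |10| / |-19 + j112| = 10 / 113.60 ≈ 0.08803.

|G(j8)| ≈ 0.08803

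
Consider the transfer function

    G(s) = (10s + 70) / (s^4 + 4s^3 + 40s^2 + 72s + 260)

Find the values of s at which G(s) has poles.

The poles are the roots of the denominator s^4 + 4s^3 + 40s^2 + 72s + 260 = 0.
No real roots exist; factor into two real quadratics: (s^2 + 2s + 10)(s^2 + 2s + 26) = 0.
Each quadratic gives a conjugate pair via the quadratic formula.

s = -1 ± 3j, -1 ± 5j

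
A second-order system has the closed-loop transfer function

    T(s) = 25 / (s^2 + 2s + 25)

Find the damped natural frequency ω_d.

ω_d ≈ 4.899 rad/s

Comparing s^2 + 2s + 25 to s^2 + 2ζωₙs + ωₙ²: ωₙ = 5 rad/s and ζ = 2/(2·5) = 0.2.
ζωₙ = 2/2 = 1, so ω_d = ωₙ√(1−ζ²) = √(ωₙ² − (ζωₙ)²) = √(25 − 1²) = √24 ≈ 4.899 rad/s.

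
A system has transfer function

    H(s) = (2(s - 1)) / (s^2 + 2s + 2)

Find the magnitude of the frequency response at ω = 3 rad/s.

|H(j3)| ≈ 0.6860

Substitute s = j3: numerator = -2 + j6, denominator = -7 + j6.
|H(j3)| = |-2 + j6| / |-7 + j6| = 6.3246 / 9.2195 ≈ 0.6860.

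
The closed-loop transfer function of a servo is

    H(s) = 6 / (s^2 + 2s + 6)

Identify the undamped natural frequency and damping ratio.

ωₙ ≈ 2.449 rad/s, ζ ≈ 0.4082

Compare the denominator to the standard form s^2 + 2ζωₙs + ωₙ².
ωₙ² = 6, so ωₙ = √6 ≈ 2.449 rad/s.
2ζωₙ = 2, so ζ = 2/(2·√6) ≈ 0.4082.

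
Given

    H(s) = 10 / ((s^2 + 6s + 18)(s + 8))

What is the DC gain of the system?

Set s = 0: H(0) = (10) / (144) = 5/72.

H(0) = 5/72 ≈ 0.06944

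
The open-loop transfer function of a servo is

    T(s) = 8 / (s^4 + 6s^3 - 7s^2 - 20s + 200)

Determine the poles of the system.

The poles are the roots of the denominator s^4 + 6s^3 - 7s^2 - 20s + 200 = 0.
Trying s = -5: the polynomial evaluates to 0, so (s + 5) is a factor.
Dividing out leaves s^3 + s^2 - 12s + 40 = 0.
This factors further as (s^2 - 4s + 8)(s + 5) = 0.

s = -5, 2 ± 2j, -5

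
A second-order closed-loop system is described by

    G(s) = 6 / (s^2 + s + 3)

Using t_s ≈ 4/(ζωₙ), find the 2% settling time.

t_s ≈ 8 s

Comparing s^2 + s + 3 to s^2 + 2ζωₙs + ωₙ²: ωₙ = √3 ≈ 1.732 rad/s and ζ = 1/(2·√3) ≈ 0.2887.
ζωₙ = 1/2 = 0.5, so t_s ≈ 4/(ζωₙ) = 4/0.5 = 8 s.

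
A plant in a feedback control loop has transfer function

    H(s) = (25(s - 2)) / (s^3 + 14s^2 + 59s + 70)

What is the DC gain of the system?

Set s = 0: H(0) = (-50) / (70) = -5/7.

H(0) = -5/7 ≈ -0.7143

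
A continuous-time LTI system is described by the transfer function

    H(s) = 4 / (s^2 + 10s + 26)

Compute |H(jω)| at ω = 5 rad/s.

|H(j5)| ≈ 0.07998

Substitute s = j5: numerator = 4, denominator = 1 + j50.
|H(j5)| = |4| / |1 + j50| = 4 / 50.010 ≈ 0.07998.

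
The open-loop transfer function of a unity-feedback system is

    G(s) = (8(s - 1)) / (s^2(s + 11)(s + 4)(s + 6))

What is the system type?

Type 2

The denominator has 2 factors of s at the origin (free integrators), so this is a Type 2 system.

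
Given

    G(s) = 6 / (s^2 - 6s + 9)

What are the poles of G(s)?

The poles are the roots of the denominator s^2 - 6s + 9 = 0.
Factoring: (s - 3)^2 = 0, so s = 3 and s = 3.

s = 3, 3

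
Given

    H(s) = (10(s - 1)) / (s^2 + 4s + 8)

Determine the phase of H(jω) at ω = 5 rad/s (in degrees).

∠H(j5) ≈ -29.05°

At s = j5: numerator = -10 + j50, denominator = -17 + j20.
∠H = ∠num − ∠den = 101.31° − (130.36°) = -29.05°.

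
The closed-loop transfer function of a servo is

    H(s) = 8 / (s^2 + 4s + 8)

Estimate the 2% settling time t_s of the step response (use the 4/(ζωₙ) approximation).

t_s ≈ 2 s

Comparing s^2 + 4s + 8 to s^2 + 2ζωₙs + ωₙ²: ωₙ = √8 ≈ 2.828 rad/s and ζ = 4/(2·√8) ≈ 0.7071.
ζωₙ = 4/2 = 2, so t_s ≈ 4/(ζωₙ) = 4/2 = 2 s.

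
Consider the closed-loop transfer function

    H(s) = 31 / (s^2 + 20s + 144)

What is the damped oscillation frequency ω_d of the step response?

Comparing s^2 + 20s + 144 to s^2 + 2ζωₙs + ωₙ²: ωₙ = 12 rad/s and ζ = 20/(2·12) ≈ 0.8333.
ζωₙ = 20/2 = 10, so ω_d = ωₙ√(1−ζ²) = √(ωₙ² − (ζωₙ)²) = √(144 − 10²) = √44 ≈ 6.633 rad/s.

ω_d ≈ 6.633 rad/s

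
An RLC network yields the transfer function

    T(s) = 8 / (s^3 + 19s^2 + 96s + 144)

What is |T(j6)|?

|T(j6)| ≈ 0.01233

Substitute s = j6: numerator = 8, denominator = -540 + j360.
|T(j6)| = |8| / |-540 + j360| = 8 / 649.00 ≈ 0.01233.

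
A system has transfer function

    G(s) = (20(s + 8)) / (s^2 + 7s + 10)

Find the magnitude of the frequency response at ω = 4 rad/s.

Substitute s = j4: numerator = 160 + j80, denominator = -6 + j28.
|G(j4)| = |160 + j80| / |-6 + j28| = 178.89 / 28.636 ≈ 6.247.

|G(j4)| ≈ 6.247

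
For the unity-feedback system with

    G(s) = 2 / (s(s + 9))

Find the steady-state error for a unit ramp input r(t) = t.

G(s) has one pole at the origin.
This is a Type 1 system. Kv = lim_{s→0} s·G(s) = 2/9.
e_ss = 1/Kv = 1/(2/9) = 9/2 ≈ 4.500.

e_ss = 4.500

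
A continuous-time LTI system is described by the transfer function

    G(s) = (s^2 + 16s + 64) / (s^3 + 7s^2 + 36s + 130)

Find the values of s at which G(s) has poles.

s = -1 + 5j, -1 - 5j, -5

The poles are the roots of the denominator s^3 + 7s^2 + 36s + 130 = 0.
Trying s = -5: the polynomial evaluates to 0, so (s + 5) is a factor.
Dividing out leaves s^2 + 2s + 26 = 0.
The quadratic formula then gives s = -1 ± 5j.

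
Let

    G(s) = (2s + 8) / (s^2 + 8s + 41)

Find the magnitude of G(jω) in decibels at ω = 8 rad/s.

|G(j8)|_dB ≈ -11.6 dB

Substitute s = j8: numerator = 8 + j16, denominator = -23 + j64.
|G(j8)| = |8 + j16| / |-23 + j64| = 17.889 / 68.007 ≈ 0.2630.
In decibels: 20·log₁₀(0.2630) ≈ -11.6 dB.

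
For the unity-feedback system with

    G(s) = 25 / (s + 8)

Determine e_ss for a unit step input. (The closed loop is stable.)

e_ss = 0.2424

G(s) has no poles at the origin.
This is a Type 0 system. Kp = lim_{s→0} G(s) = 25/8.
e_ss = 1/(1 + Kp) = 1/(1 + 25/8) = 8/33 ≈ 0.2424.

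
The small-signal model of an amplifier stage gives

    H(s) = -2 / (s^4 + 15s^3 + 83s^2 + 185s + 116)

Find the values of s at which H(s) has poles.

s = -4, -5 ± 2j, -1

The poles are the roots of the denominator s^4 + 15s^3 + 83s^2 + 185s + 116 = 0.
Trying s = -4: the polynomial evaluates to 0, so (s + 4) is a factor.
Dividing out leaves s^3 + 11s^2 + 39s + 29 = 0.
This factors further as (s^2 + 10s + 29)(s + 1) = 0.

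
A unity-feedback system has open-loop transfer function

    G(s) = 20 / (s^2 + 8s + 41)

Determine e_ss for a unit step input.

G(s) has no poles at the origin.
This is a Type 0 system. Kp = lim_{s→0} G(s) = 20/41.
e_ss = 1/(1 + Kp) = 1/(1 + 20/41) = 41/61 ≈ 0.6721.

e_ss = 0.6721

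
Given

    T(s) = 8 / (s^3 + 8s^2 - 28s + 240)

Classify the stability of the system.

unstable

The denominator s^3 + 8s^2 - 28s + 240 factors as (s + 12)(s^2 - 4s + 20), giving poles at s = -12, 2 ± 4j.
Since the pole(s) at s = 2 + 4j, 2 - 4j lie in the right half-plane, the system is unstable.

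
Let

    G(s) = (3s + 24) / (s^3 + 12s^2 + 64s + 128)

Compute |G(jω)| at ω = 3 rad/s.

|G(j3)| ≈ 0.1542

Substitute s = j3: numerator = 24 + j9, denominator = 20 + j165.
|G(j3)| = |24 + j9| / |20 + j165| = 25.632 / 166.21 ≈ 0.1542.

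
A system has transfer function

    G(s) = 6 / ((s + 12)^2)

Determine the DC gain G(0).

G(0) = 1/24 ≈ 0.04167

Set s = 0: G(0) = (6) / (144) = 1/24.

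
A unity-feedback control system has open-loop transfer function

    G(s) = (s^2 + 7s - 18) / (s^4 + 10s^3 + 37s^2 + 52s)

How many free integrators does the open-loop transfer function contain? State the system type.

Factor s from the denominator: s^4 + 10s^3 + 37s^2 + 52s = s·(s^3 + 10s^2 + 37s + 52).
There is 1 pole at the origin, so the system is Type 1.

Type 1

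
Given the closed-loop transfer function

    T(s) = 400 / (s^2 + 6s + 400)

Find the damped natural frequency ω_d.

ω_d ≈ 19.77 rad/s

Comparing s^2 + 6s + 400 to s^2 + 2ζωₙs + ωₙ²: ωₙ = 20 rad/s and ζ = 6/(2·20) = 0.15.
ζωₙ = 6/2 = 3, so ω_d = ωₙ√(1−ζ²) = √(ωₙ² − (ζωₙ)²) = √(400 − 3²) = √391 ≈ 19.77 rad/s.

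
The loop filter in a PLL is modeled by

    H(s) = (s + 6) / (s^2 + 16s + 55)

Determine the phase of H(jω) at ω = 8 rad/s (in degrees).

At s = j8: numerator = 6 + j8, denominator = -9 + j128.
∠H = ∠num − ∠den = 53.130° − (94.022°) = -40.89°.

∠H(j8) ≈ -40.89°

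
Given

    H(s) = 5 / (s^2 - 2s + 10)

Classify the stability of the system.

unstable

The poles can be read from the denominator factors: s = 1 + 3j, 1 - 3j.
Since the pole(s) at s = 1 + 3j, 1 - 3j lie in the right half-plane, the system is unstable.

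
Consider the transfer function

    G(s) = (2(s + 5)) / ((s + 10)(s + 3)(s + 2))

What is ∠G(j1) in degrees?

At s = j1: numerator = 10 + j2, denominator = 45 + j55.
∠G = ∠num − ∠den = 11.310° − (50.711°) = -39.40°.

∠G(j1) ≈ -39.40°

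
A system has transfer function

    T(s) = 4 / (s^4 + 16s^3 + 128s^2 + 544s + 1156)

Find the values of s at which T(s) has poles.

The poles are the roots of the denominator s^4 + 16s^3 + 128s^2 + 544s + 1156 = 0.
No real roots exist; factor into two real quadratics: (s^2 + 6s + 34)(s^2 + 10s + 34) = 0.
Each quadratic gives a conjugate pair via the quadratic formula.

s = -3 + 5j, -3 - 5j, -5 + 3j, -5 - 3j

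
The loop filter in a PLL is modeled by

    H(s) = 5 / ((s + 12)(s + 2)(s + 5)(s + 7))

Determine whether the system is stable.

stable

The poles can be read from the denominator factors: s = -12, -2, -5, -7.
Since all poles lie strictly in the left half-plane, the system is stable.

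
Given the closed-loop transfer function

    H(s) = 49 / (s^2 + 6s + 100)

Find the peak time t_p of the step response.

Comparing s^2 + 6s + 100 to s^2 + 2ζωₙs + ωₙ²: ωₙ = 10 rad/s and ζ = 6/(2·10) = 0.3.
ζωₙ = 6/2 = 3, so ω_d = ωₙ√(1−ζ²) = √(ωₙ² − (ζωₙ)²) = √(100 − 3²) = √91 ≈ 9.539 rad/s.
t_p = π/ω_d = π/9.539 ≈ 0.3293 s.

t_p ≈ 0.3293 s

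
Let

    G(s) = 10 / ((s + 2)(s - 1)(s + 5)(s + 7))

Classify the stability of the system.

unstable

The poles can be read from the denominator factors: s = -2, 1, -5, -7.
Since the pole(s) at s = 1 lie in the right half-plane, the system is unstable.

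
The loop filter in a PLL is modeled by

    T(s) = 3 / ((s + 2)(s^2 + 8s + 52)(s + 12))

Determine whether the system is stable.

The poles can be read from the denominator factors: s = -2, -4 ± 6j, -12.
Since all poles lie strictly in the left half-plane, the system is stable.

stable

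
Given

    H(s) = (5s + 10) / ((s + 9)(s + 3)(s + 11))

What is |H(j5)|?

|H(j5)| ≈ 0.03712

Substitute s = j5: numerator = 10 + j25, denominator = -278 + j670.
|H(j5)| = |10 + j25| / |-278 + j670| = 26.926 / 725.39 ≈ 0.03712.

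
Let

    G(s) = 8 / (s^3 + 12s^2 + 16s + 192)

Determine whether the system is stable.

marginally stable

The denominator s^3 + 12s^2 + 16s + 192 factors as (s^2 + 16)(s + 12), giving poles at s = 4j, -4j, -12.
Since the simple pole(s) at s = 4j, -4j lie on the jω-axis with none in the right half-plane, the system is marginally stable.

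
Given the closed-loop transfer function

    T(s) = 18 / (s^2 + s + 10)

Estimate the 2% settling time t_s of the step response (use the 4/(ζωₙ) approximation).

Comparing s^2 + s + 10 to s^2 + 2ζωₙs + ωₙ²: ωₙ = √10 ≈ 3.162 rad/s and ζ = 1/(2·√10) ≈ 0.1581.
ζωₙ = 1/2 = 0.5, so t_s ≈ 4/(ζωₙ) = 4/0.5 = 8 s.

t_s ≈ 8 s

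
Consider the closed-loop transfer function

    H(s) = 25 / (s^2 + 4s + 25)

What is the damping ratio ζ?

ζ = 0.4

Compare the denominator to the standard form s^2 + 2ζωₙs + ωₙ².
ωₙ² = 25, so ωₙ = 5 rad/s.
2ζωₙ = 4, so ζ = 4/(2·5) = 0.4.
With ζ = 0.4 the response is underdamped.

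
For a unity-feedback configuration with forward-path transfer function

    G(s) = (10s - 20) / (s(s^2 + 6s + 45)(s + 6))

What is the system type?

The denominator has 1 factor of s at the origin (free integrator), so this is a Type 1 system.

Type 1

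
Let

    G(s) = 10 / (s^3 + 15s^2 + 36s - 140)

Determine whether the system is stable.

The denominator s^3 + 15s^2 + 36s - 140 factors as (s + 10)(s + 7)(s - 2), giving poles at s = -10, -7, 2.
Since the pole(s) at s = 2 lie in the right half-plane, the system is unstable.

unstable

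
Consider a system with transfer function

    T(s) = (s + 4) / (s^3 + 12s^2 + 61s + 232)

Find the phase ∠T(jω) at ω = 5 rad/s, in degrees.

At s = j5: numerator = 4 + j5, denominator = -68 + j180.
∠T = ∠num − ∠den = 51.340° − (110.70°) = -59.36°.

∠T(j5) ≈ -59.36°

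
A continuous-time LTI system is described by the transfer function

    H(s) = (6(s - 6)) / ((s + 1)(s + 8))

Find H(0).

At s = 0 each factor (s + a) contributes a and each (s^2 + bs + c) contributes c.
H(0) = 6·(-6) / ((1) · (8)) = -36/8 = -9/2.

H(0) = -9/2 ≈ -4.500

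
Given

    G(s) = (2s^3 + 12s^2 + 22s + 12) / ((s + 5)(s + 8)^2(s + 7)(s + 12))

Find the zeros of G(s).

s = -3, -2, -1

Set the numerator to zero: 2s^3 + 12s^2 + 22s + 12 = 0, i.e. 2·(s^3 + 6s^2 + 11s + 6) = 0.
Factoring: (s + 3)(s + 2)(s + 1) = 0.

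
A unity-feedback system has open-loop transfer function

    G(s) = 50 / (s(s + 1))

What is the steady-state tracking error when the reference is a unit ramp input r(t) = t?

e_ss = 0.02000

G(s) has one pole at the origin.
This is a Type 1 system. Kv = lim_{s→0} s·G(s) = 50/1.
e_ss = 1/Kv = 1/(50) = 1/50 ≈ 0.02000.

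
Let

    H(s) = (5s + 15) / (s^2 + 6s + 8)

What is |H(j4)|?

|H(j4)| ≈ 0.9882

Substitute s = j4: numerator = 15 + j20, denominator = -8 + j24.
|H(j4)| = |15 + j20| / |-8 + j24| = 25 / 25.298 ≈ 0.9882.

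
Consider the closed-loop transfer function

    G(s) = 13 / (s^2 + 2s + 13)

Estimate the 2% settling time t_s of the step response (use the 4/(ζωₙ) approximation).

t_s ≈ 4 s

Comparing s^2 + 2s + 13 to s^2 + 2ζωₙs + ωₙ²: ωₙ = √13 ≈ 3.606 rad/s and ζ = 2/(2·√13) ≈ 0.2774.
ζωₙ = 2/2 = 1, so t_s ≈ 4/(ζωₙ) = 4/1 = 4 s.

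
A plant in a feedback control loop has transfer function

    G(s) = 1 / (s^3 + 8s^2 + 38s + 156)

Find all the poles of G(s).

s = -1 + 5j, -1 - 5j, -6

The poles are the roots of the denominator s^3 + 8s^2 + 38s + 156 = 0.
Trying s = -6: the polynomial evaluates to 0, so (s + 6) is a factor.
Dividing out leaves s^2 + 2s + 26 = 0.
The quadratic formula then gives s = -1 ± 5j.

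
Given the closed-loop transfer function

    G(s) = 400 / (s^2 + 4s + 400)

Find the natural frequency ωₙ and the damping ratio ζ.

Compare the denominator to the standard form s^2 + 2ζωₙs + ωₙ².
ωₙ² = 400, so ωₙ = 20 rad/s.
2ζωₙ = 4, so ζ = 4/(2·20) = 0.1.

ωₙ = 20 rad/s, ζ = 0.1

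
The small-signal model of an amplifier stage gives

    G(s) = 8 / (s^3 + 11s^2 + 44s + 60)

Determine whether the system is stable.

stable

The denominator s^3 + 11s^2 + 44s + 60 factors as (s^2 + 8s + 20)(s + 3), giving poles at s = -4 + 2j, -4 - 2j, -3.
Since all poles lie strictly in the left half-plane, the system is stable.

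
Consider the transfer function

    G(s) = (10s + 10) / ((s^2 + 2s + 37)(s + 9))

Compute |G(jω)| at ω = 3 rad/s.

|G(j3)| ≈ 0.1164

Substitute s = j3: numerator = 10 + j30, denominator = 234 + j138.
|G(j3)| = |10 + j30| / |234 + j138| = 31.623 / 271.66 ≈ 0.1164.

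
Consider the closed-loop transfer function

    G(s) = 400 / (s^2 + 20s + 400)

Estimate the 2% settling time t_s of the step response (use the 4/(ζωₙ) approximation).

Comparing s^2 + 20s + 400 to s^2 + 2ζωₙs + ωₙ²: ωₙ = 20 rad/s and ζ = 20/(2·20) = 0.5.
ζωₙ = 20/2 = 10, so t_s ≈ 4/(ζωₙ) = 4/10 = 0.4000 s.

t_s ≈ 0.4000 s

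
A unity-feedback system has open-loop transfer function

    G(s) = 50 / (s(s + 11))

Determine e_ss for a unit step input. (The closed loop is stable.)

G(s) has one pole at the origin.
This is a Type 1 system; for a step input the steady-state error is zero.

e_ss = 0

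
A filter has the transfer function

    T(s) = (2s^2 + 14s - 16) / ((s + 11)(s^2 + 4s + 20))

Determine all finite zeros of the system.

Set the numerator to zero: 2s^2 + 14s - 16 = 0, i.e. 2·(s^2 + 7s - 8) = 0.
Factoring: (s - 1)(s + 8) = 0.

s = 1, -8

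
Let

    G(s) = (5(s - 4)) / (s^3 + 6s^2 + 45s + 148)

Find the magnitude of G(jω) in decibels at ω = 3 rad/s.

Substitute s = j3: numerator = -20 + j15, denominator = 94 + j108.
|G(j3)| = |-20 + j15| / |94 + j108| = 25 / 143.18 ≈ 0.1746.
In decibels: 20·log₁₀(0.1746) ≈ -15.2 dB.

|G(j3)|_dB ≈ -15.2 dB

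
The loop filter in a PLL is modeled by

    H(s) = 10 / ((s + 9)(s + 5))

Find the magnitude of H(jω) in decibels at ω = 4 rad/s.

|H(j4)|_dB ≈ -16.0 dB

Substitute s = j4: numerator = 10, denominator = 29 + j56.
|H(j4)| = |10| / |29 + j56| = 10 / 63.063 ≈ 0.1586.
In decibels: 20·log₁₀(0.1586) ≈ -16.0 dB.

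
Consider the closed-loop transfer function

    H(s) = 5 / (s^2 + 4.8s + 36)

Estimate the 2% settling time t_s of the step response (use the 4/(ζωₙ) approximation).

t_s ≈ 1.667 s

Comparing s^2 + 4.8s + 36 to s^2 + 2ζωₙs + ωₙ²: ωₙ = 6 rad/s and ζ = 4.8/(2·6) = 0.4.
ζωₙ = 4.8/2 = 2.4, so t_s ≈ 4/(ζωₙ) = 4/2.4 ≈ 1.667 s.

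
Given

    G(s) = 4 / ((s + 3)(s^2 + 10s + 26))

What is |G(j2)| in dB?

|G(j2)|_dB ≈ -28.6 dB

Substitute s = j2: numerator = 4, denominator = 26 + j104.
|G(j2)| = |4| / |26 + j104| = 4 / 107.20 ≈ 0.03731.
In decibels: 20·log₁₀(0.03731) ≈ -28.6 dB.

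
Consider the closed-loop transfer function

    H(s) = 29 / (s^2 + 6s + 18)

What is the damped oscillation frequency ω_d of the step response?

Comparing s^2 + 6s + 18 to s^2 + 2ζωₙs + ωₙ²: ωₙ = √18 ≈ 4.243 rad/s and ζ = 6/(2·√18) ≈ 0.7071.
ζωₙ = 6/2 = 3, so ω_d = ωₙ√(1−ζ²) = √(ωₙ² − (ζωₙ)²) = √(18 − 3²) = √9 = 3 rad/s.

ω_d = 3 rad/s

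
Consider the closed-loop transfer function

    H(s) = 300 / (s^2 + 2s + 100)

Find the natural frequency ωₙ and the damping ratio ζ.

ωₙ = 10 rad/s, ζ = 0.1

Compare the denominator to the standard form s^2 + 2ζωₙs + ωₙ².
ωₙ² = 100, so ωₙ = 10 rad/s.
2ζωₙ = 2, so ζ = 2/(2·10) = 0.1.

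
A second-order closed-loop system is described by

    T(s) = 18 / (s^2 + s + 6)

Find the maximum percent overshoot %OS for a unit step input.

%OS ≈ 51.9%

Comparing s^2 + s + 6 to s^2 + 2ζωₙs + ωₙ²: ωₙ = √6 ≈ 2.449 rad/s and ζ = 1/(2·√6) ≈ 0.2041.
%OS = 100·exp(−πζ/√(1−ζ²)) = 100·exp(−π·0.2041/√(1−0.2041²)) ≈ 51.9%.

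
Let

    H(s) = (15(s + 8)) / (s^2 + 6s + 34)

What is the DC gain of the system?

At s = 0 each factor (s + a) contributes a and each (s^2 + bs + c) contributes c.
H(0) = 15·(8) / ((34)) = 120/34 = 60/17.

H(0) = 60/17 ≈ 3.529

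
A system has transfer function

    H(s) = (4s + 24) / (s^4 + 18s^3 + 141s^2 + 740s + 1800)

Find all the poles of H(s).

s = -9, -5, -2 + 6j, -2 - 6j

The poles are the roots of the denominator s^4 + 18s^3 + 141s^2 + 740s + 1800 = 0.
Trying s = -9: the polynomial evaluates to 0, so (s + 9) is a factor.
Dividing out leaves s^3 + 9s^2 + 60s + 200 = 0.
This factors further as (s + 5)(s^2 + 4s + 40) = 0.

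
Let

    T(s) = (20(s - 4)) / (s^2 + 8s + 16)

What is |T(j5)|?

Substitute s = j5: numerator = -80 + j100, denominator = -9 + j40.
|T(j5)| = |-80 + j100| / |-9 + j40| = 128.06 / 41 ≈ 3.123.

|T(j5)| ≈ 3.123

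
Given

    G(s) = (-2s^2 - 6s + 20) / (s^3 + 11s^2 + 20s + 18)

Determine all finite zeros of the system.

s = 2, -5

Set the numerator to zero: -2s^2 - 6s + 20 = 0, i.e. -2·(s^2 + 3s - 10) = 0.
Factoring: (s - 2)(s + 5) = 0.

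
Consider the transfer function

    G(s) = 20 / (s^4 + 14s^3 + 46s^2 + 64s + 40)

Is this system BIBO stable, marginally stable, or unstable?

The denominator s^4 + 14s^3 + 46s^2 + 64s + 40 factors as (s + 10)(s^2 + 2s + 2)(s + 2), giving poles at s = -10, -1 + j, -1 - j, -2.
Since all poles lie strictly in the left half-plane, the system is stable.

stable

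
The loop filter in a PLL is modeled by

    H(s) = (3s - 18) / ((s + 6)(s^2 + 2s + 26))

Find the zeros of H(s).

Set the numerator to zero: 3s - 18 = 0, i.e. 3·(s - 6) = 0.
So s = 6.

s = 6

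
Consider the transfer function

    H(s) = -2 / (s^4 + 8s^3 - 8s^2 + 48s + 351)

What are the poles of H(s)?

s = 2 + 3j, 2 - 3j, -9, -3

The poles are the roots of the denominator s^4 + 8s^3 - 8s^2 + 48s + 351 = 0.
Trying s = -9: the polynomial evaluates to 0, so (s + 9) is a factor.
Dividing out leaves s^3 - s^2 + s + 39 = 0.
This factors further as (s^2 - 4s + 13)(s + 3) = 0.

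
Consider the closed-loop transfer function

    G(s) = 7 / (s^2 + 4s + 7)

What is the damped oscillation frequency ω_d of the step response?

ω_d ≈ 1.732 rad/s

Comparing s^2 + 4s + 7 to s^2 + 2ζωₙs + ωₙ²: ωₙ = √7 ≈ 2.646 rad/s and ζ = 4/(2·√7) ≈ 0.7559.
ζωₙ = 4/2 = 2, so ω_d = ωₙ√(1−ζ²) = √(ωₙ² − (ζωₙ)²) = √(7 − 2²) = √3 ≈ 1.732 rad/s.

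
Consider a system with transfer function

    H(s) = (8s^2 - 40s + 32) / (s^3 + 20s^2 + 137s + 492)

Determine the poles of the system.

The poles are the roots of the denominator s^3 + 20s^2 + 137s + 492 = 0.
Trying s = -12: the polynomial evaluates to 0, so (s + 12) is a factor.
Dividing out leaves s^2 + 8s + 41 = 0.
The quadratic formula then gives s = -4 ± 5j.

s = -4 ± 5j, -12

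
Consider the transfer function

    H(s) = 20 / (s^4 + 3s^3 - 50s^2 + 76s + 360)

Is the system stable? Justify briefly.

unstable

The denominator s^4 + 3s^3 - 50s^2 + 76s + 360 factors as (s^2 - 8s + 20)(s + 2)(s + 9), giving poles at s = 4 ± 2j, -2, -9.
Since the pole(s) at s = 4 ± 2j lie in the right half-plane, the system is unstable.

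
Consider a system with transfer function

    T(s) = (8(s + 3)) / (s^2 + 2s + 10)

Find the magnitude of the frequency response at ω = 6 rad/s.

|T(j6)| ≈ 1.874

Substitute s = j6: numerator = 24 + j48, denominator = -26 + j12.
|T(j6)| = |24 + j48| / |-26 + j12| = 53.666 / 28.636 ≈ 1.874.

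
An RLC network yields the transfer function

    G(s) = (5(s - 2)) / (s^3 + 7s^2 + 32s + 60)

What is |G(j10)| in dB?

Substitute s = j10: numerator = -10 + j50, denominator = -640 - j680.
|G(j10)| = |-10 + j50| / |-640 - j680| = 50.990 / 933.81 ≈ 0.05460.
In decibels: 20·log₁₀(0.05460) ≈ -25.3 dB.

|G(j10)|_dB ≈ -25.3 dB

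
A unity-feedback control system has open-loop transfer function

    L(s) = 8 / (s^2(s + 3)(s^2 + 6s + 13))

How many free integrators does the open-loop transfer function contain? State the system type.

Type 2

The denominator has 2 factors of s at the origin (free integrators), so this is a Type 2 system.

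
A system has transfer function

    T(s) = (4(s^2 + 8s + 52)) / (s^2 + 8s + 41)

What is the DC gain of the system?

T(0) = 208/41 ≈ 5.073

At s = 0 each factor (s + a) contributes a and each (s^2 + bs + c) contributes c.
T(0) = 4·(52) / ((41)) = 208/41 = 208/41.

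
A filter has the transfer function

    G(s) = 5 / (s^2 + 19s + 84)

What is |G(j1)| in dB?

Substitute s = j1: numerator = 5, denominator = 83 + j19.
|G(j1)| = |5| / |83 + j19| = 5 / 85.147 ≈ 0.05872.
In decibels: 20·log₁₀(0.05872) ≈ -24.6 dB.

|G(j1)|_dB ≈ -24.6 dB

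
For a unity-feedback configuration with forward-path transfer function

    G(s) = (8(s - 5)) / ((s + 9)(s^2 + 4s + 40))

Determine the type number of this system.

The denominator has no factor of s at the origin — no free integrator — so this is a Type 0 system.

Type 0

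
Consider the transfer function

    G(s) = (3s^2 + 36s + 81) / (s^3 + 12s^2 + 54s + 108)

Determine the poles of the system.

The poles are the roots of the denominator s^3 + 12s^2 + 54s + 108 = 0.
Trying s = -6: the polynomial evaluates to 0, so (s + 6) is a factor.
Dividing out leaves s^2 + 6s + 18 = 0.
The quadratic formula then gives s = -3 ± 3j.

s = -3 ± 3j, -6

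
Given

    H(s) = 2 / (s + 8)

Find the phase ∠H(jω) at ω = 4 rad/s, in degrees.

At s = j4: numerator = 2, denominator = 8 + j4.
∠H = ∠num − ∠den = 0° − (26.565°) = -26.57°.

∠H(j4) ≈ -26.57°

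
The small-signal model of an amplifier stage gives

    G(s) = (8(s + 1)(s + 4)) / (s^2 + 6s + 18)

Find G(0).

At s = 0 each factor (s + a) contributes a and each (s^2 + bs + c) contributes c.
G(0) = 8·(1) · (4) / ((18)) = 32/18 = 16/9.

G(0) = 16/9 ≈ 1.778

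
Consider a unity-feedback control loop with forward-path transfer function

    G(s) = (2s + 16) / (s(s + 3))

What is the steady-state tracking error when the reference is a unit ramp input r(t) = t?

e_ss = 0.1875

G(s) has one pole at the origin.
This is a Type 1 system. Kv = lim_{s→0} s·G(s) = 16/3.
e_ss = 1/Kv = 1/(16/3) = 3/16 ≈ 0.1875.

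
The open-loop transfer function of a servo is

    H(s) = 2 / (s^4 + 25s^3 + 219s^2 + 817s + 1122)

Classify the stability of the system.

The denominator s^4 + 25s^3 + 219s^2 + 817s + 1122 factors as (s + 11)(s + 6)(s^2 + 8s + 17), giving poles at s = -11, -6, -4 + j, -4 - j.
Since all poles lie strictly in the left half-plane, the system is stable.

stable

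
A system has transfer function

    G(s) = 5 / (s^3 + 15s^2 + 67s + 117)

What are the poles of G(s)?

The poles are the roots of the denominator s^3 + 15s^2 + 67s + 117 = 0.
Trying s = -9: the polynomial evaluates to 0, so (s + 9) is a factor.
Dividing out leaves s^2 + 6s + 13 = 0.
The quadratic formula then gives s = -3 ± 2j.

s = -3 + 2j, -3 - 2j, -9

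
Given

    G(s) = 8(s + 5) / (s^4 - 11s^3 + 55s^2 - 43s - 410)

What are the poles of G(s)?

s = 4 + 5j, 4 - 5j, 5, -2

The poles are the roots of the denominator s^4 - 11s^3 + 55s^2 - 43s - 410 = 0.
Trying s = 5: the polynomial evaluates to 0, so (s - 5) is a factor.
Dividing out leaves s^3 - 6s^2 + 25s + 82 = 0.
This factors further as (s^2 - 8s + 41)(s + 2) = 0.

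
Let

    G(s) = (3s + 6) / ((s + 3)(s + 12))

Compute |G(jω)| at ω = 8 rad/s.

|G(j8)| ≈ 0.2008

Substitute s = j8: numerator = 6 + j24, denominator = -28 + j120.
|G(j8)| = |6 + j24| / |-28 + j120| = 24.739 / 123.22 ≈ 0.2008.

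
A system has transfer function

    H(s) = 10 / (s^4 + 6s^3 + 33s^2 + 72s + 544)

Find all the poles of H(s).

The poles are the roots of the denominator s^4 + 6s^3 + 33s^2 + 72s + 544 = 0.
No real roots exist; factor into two real quadratics: (s^2 - 2s + 17)(s^2 + 8s + 32) = 0.
Each quadratic gives a conjugate pair via the quadratic formula.

s = 1 + 4j, 1 - 4j, -4 + 4j, -4 - 4j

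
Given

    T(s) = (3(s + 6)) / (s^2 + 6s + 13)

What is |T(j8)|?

|T(j8)| ≈ 0.4284

Substitute s = j8: numerator = 18 + j24, denominator = -51 + j48.
|T(j8)| = |18 + j24| / |-51 + j48| = 30 / 70.036 ≈ 0.4284.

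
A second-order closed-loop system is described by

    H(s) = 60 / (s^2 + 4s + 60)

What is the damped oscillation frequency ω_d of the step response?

Comparing s^2 + 4s + 60 to s^2 + 2ζωₙs + ωₙ²: ωₙ = √60 ≈ 7.746 rad/s and ζ = 4/(2·√60) ≈ 0.2582.
ζωₙ = 4/2 = 2, so ω_d = ωₙ√(1−ζ²) = √(ωₙ² − (ζωₙ)²) = √(60 − 2²) = √56 ≈ 7.483 rad/s.

ω_d ≈ 7.483 rad/s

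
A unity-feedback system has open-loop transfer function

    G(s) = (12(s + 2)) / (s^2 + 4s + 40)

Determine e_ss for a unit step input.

e_ss = 0.6250

G(s) has no poles at the origin.
This is a Type 0 system. Kp = lim_{s→0} G(s) = 24/40 = 3/5.
e_ss = 1/(1 + Kp) = 1/(1 + 3/5) = 5/8 ≈ 0.6250.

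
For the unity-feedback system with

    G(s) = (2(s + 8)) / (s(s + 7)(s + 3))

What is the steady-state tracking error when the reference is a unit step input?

G(s) has one pole at the origin.
This is a Type 1 system; for a step input the steady-state error is zero.

e_ss = 0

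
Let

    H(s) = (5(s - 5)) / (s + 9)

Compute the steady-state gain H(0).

At s = 0 each factor (s + a) contributes a and each (s^2 + bs + c) contributes c.
H(0) = 5·(-5) / ((9)) = -25/9 = -25/9.

H(0) = -25/9 ≈ -2.778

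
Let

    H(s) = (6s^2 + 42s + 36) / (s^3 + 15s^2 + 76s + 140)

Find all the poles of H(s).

s = -4 ± 2j, -7

The poles are the roots of the denominator s^3 + 15s^2 + 76s + 140 = 0.
Trying s = -7: the polynomial evaluates to 0, so (s + 7) is a factor.
Dividing out leaves s^2 + 8s + 20 = 0.
The quadratic formula then gives s = -4 ± 2j.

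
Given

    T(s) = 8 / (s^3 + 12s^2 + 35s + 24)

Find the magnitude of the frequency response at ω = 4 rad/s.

Substitute s = j4: numerator = 8, denominator = -168 + j76.
|T(j4)| = |8| / |-168 + j76| = 8 / 184.39 ≈ 0.04339.

|T(j4)| ≈ 0.04339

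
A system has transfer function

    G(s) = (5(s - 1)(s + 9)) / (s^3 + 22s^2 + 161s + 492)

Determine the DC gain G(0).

Set s = 0: G(0) = (-45) / (492) = -15/164.

G(0) = -15/164 ≈ -0.09146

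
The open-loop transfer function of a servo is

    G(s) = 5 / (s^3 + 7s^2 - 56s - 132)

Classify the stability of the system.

unstable

The denominator s^3 + 7s^2 - 56s - 132 factors as (s - 6)(s + 11)(s + 2), giving poles at s = 6, -11, -2.
Since the pole(s) at s = 6 lie in the right half-plane, the system is unstable.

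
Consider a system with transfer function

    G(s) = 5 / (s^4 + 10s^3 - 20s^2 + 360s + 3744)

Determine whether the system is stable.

unstable

The denominator s^4 + 10s^3 - 20s^2 + 360s + 3744 factors as (s + 6)(s + 12)(s^2 - 8s + 52), giving poles at s = -6, -12, 4 + 6j, 4 - 6j.
Since the pole(s) at s = 4 ± 6j lie in the right half-plane, the system is unstable.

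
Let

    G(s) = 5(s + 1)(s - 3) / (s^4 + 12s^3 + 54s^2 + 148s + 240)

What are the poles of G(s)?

s = -4, -1 ± 3j, -6

The poles are the roots of the denominator s^4 + 12s^3 + 54s^2 + 148s + 240 = 0.
Trying s = -4: the polynomial evaluates to 0, so (s + 4) is a factor.
Dividing out leaves s^3 + 8s^2 + 22s + 60 = 0.
This factors further as (s^2 + 2s + 10)(s + 6) = 0.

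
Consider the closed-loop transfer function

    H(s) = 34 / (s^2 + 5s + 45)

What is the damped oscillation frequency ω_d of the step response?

Comparing s^2 + 5s + 45 to s^2 + 2ζωₙs + ωₙ²: ωₙ = √45 ≈ 6.708 rad/s and ζ = 5/(2·√45) ≈ 0.3727.
ζωₙ = 5/2 = 2.5, so ω_d = ωₙ√(1−ζ²) = √(ωₙ² − (ζωₙ)²) = √(45 − 2.5²) = √38.75 ≈ 6.225 rad/s.

ω_d ≈ 6.225 rad/s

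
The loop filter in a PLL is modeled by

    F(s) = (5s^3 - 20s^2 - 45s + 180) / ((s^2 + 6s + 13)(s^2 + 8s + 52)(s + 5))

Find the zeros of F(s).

Set the numerator to zero: 5s^3 - 20s^2 - 45s + 180 = 0, i.e. 5·(s^3 - 4s^2 - 9s + 36) = 0.
Factoring: (s - 4)(s + 3)(s - 3) = 0.

s = 4, -3, 3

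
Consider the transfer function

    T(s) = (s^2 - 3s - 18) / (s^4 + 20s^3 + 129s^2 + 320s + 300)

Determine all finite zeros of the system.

s = -3, 6

Set the numerator to zero: s^2 - 3s - 18 = 0.
Factoring: (s + 3)(s - 6) = 0.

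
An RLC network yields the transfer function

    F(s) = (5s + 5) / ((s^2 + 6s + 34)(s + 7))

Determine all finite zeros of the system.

Set the numerator to zero: 5s + 5 = 0, i.e. 5·(s + 1) = 0.
So s = -1.

s = -1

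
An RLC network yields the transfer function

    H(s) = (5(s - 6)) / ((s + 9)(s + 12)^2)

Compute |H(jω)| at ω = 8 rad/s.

Substitute s = j8: numerator = -30 + j40, denominator = -816 + j2368.
|H(j8)| = |-30 + j40| / |-816 + j2368| = 50 / 2504.7 ≈ 0.01996.

|H(j8)| ≈ 0.01996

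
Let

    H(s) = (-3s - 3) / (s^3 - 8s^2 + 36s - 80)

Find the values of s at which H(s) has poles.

The poles are the roots of the denominator s^3 - 8s^2 + 36s - 80 = 0.
Trying s = 4: the polynomial evaluates to 0, so (s - 4) is a factor.
Dividing out leaves s^2 - 4s + 20 = 0.
The quadratic formula then gives s = 2 ± 4j.

s = 2 + 4j, 2 - 4j, 4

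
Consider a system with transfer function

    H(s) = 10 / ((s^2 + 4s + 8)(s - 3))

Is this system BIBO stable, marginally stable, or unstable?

The poles can be read from the denominator factors: s = -2 + 2j, -2 - 2j, 3.
Since the pole(s) at s = 3 lie in the right half-plane, the system is unstable.

unstable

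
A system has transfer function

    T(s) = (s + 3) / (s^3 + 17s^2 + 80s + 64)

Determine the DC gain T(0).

Set s = 0: T(0) = (3) / (64) = 3/64.

T(0) = 3/64 ≈ 0.04688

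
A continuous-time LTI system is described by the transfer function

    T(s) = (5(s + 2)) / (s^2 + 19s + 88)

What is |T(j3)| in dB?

Substitute s = j3: numerator = 10 + j15, denominator = 79 + j57.
|T(j3)| = |10 + j15| / |79 + j57| = 18.028 / 97.417 ≈ 0.1851.
In decibels: 20·log₁₀(0.1851) ≈ -14.7 dB.

|T(j3)|_dB ≈ -14.7 dB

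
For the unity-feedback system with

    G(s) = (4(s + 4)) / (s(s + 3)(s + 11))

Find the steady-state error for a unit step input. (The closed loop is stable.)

e_ss = 0

G(s) has one pole at the origin.
This is a Type 1 system; for a step input the steady-state error is zero.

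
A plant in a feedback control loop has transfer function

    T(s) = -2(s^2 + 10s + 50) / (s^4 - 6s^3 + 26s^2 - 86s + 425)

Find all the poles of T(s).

s = 4 + 3j, 4 - 3j, -1 + 4j, -1 - 4j

The poles are the roots of the denominator s^4 - 6s^3 + 26s^2 - 86s + 425 = 0.
No real roots exist; factor into two real quadratics: (s^2 - 8s + 25)(s^2 + 2s + 17) = 0.
Each quadratic gives a conjugate pair via the quadratic formula.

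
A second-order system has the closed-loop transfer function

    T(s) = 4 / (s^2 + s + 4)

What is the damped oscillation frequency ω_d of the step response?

Comparing s^2 + s + 4 to s^2 + 2ζωₙs + ωₙ²: ωₙ = 2 rad/s and ζ = 1/(2·2) = 0.25.
ζωₙ = 1/2 = 0.5, so ω_d = ωₙ√(1−ζ²) = √(ωₙ² − (ζωₙ)²) = √(4 − 0.5²) = √3.75 ≈ 1.936 rad/s.

ω_d ≈ 1.936 rad/s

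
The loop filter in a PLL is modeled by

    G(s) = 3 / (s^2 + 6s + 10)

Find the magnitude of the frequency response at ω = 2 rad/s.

|G(j2)| ≈ 0.2236

Substitute s = j2: numerator = 3, denominator = 6 + j12.
|G(j2)| = |3| / |6 + j12| = 3 / 13.416 ≈ 0.2236.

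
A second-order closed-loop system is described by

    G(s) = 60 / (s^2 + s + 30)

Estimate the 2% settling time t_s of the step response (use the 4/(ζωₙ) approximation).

t_s ≈ 8 s

Comparing s^2 + s + 30 to s^2 + 2ζωₙs + ωₙ²: ωₙ = √30 ≈ 5.477 rad/s and ζ = 1/(2·√30) ≈ 0.09129.
ζωₙ = 1/2 = 0.5, so t_s ≈ 4/(ζωₙ) = 4/0.5 = 8 s.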